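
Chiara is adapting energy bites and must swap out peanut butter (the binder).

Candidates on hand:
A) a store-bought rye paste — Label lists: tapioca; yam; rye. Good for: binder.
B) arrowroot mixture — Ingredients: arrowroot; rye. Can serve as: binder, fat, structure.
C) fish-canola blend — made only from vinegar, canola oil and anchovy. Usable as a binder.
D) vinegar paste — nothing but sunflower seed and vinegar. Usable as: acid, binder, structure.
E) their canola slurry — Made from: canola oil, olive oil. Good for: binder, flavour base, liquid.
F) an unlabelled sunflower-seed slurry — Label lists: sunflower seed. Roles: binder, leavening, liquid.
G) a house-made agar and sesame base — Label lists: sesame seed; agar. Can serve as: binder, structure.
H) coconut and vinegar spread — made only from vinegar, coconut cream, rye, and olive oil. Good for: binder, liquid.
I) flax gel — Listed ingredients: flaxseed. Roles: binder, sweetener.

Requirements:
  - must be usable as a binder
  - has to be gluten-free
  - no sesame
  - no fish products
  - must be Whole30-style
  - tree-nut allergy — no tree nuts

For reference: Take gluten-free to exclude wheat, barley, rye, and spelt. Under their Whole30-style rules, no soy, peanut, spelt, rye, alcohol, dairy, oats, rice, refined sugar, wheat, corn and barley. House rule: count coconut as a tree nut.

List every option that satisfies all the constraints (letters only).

D, E, F, I

A: has rye, so not gluten-free; has rye, so not Whole30-style — no
B: has rye, so not gluten-free; has rye, so not Whole30-style — reject
C: has anchovy, so not fish-free — reject
D: no sesame, tree-nut-free — valid
E: all constraints satisfied — keep
F: nothing on the exclusion list — keep
G: has sesame seed, so not sesame-free — no
H: has rye, so not gluten-free; has rye, so not Whole30-style (and 1 more) — no
I: all constraints satisfied — valid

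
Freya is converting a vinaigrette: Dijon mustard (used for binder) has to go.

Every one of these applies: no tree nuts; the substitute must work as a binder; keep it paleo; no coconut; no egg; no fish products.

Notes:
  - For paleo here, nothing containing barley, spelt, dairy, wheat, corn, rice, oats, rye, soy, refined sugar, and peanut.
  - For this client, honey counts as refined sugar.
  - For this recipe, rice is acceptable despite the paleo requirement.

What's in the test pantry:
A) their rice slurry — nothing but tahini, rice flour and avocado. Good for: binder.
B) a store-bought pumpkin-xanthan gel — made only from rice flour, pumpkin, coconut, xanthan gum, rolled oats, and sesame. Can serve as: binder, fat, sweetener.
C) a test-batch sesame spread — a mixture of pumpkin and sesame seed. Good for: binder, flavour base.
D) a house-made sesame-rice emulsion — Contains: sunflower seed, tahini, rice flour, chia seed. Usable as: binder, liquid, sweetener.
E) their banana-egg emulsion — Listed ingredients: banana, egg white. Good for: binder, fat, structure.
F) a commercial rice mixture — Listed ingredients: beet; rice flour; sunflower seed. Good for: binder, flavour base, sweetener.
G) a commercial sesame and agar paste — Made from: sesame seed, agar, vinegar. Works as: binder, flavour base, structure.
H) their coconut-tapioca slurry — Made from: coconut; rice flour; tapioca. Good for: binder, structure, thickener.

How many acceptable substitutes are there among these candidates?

A: rice is permitted under the paleo carve-out; nothing else excluded — valid
B: has rolled oats, so not paleo; has coconut, so not coconut-free — no
C: no coconut, paleo — keep
D: rice is permitted under the paleo carve-out; nothing else excluded — OK
E: has egg white, so not egg-free — no
F: rice is permitted under the paleo carve-out; nothing else excluded — valid
G: works as a binder, no coconut, no fish — valid
H: has coconut, so not coconut-free — out

5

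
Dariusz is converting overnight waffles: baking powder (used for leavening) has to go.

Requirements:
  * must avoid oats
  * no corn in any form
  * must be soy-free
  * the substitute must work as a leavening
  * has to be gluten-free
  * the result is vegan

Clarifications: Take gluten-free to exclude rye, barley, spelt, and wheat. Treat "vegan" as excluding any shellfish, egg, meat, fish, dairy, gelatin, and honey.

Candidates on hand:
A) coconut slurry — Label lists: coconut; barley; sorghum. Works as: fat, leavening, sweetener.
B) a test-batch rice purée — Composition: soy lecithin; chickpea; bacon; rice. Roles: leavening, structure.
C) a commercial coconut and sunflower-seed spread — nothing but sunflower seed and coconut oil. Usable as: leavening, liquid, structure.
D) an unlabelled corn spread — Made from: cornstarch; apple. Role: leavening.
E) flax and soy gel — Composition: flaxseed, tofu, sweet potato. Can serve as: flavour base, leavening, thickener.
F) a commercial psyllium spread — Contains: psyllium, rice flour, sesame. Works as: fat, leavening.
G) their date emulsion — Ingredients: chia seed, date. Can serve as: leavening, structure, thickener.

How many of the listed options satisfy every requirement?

3

A: has barley, so not gluten-free — no
B: has bacon, so not vegan; has soy lecithin, so not soy-free — reject
C: nothing on the exclusion list — valid
D: has cornstarch, so not corn-free — reject
E: has tofu, so not soy-free — reject
F: only rice flour, sesame and psyllium; none excluded — keep
G: gluten-free, no oats — valid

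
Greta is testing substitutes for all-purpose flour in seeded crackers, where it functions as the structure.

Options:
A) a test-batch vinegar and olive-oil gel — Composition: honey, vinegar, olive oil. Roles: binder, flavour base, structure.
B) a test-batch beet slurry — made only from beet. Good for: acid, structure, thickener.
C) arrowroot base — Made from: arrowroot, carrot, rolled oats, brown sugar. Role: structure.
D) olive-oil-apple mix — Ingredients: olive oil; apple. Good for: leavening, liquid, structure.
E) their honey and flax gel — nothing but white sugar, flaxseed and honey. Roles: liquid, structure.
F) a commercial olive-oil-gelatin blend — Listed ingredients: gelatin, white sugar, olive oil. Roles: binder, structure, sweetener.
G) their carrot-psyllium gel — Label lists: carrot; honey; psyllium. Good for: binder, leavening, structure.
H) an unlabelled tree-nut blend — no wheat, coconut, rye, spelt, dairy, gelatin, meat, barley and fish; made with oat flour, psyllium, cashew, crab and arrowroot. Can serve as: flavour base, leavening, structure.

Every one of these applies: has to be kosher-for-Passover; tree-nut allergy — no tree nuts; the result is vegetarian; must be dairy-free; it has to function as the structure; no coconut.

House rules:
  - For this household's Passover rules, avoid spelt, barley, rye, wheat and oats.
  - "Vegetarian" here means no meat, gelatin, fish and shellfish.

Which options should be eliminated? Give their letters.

A: nothing on the exclusion list — keep
B: all constraints satisfied — keep
C: has rolled oats, so not kosher-for-Passover — out
D: every rule checks out — keep
E: only honey, white sugar and flaxseed; none excluded — keep
F: has gelatin, so not vegetarian — out
G: works as a structure, kosher-for-Passover, no coconut — keep
H: has oat flour, so not kosher-for-Passover; has crab, so not vegetarian (and 1 more) — no

C, F, H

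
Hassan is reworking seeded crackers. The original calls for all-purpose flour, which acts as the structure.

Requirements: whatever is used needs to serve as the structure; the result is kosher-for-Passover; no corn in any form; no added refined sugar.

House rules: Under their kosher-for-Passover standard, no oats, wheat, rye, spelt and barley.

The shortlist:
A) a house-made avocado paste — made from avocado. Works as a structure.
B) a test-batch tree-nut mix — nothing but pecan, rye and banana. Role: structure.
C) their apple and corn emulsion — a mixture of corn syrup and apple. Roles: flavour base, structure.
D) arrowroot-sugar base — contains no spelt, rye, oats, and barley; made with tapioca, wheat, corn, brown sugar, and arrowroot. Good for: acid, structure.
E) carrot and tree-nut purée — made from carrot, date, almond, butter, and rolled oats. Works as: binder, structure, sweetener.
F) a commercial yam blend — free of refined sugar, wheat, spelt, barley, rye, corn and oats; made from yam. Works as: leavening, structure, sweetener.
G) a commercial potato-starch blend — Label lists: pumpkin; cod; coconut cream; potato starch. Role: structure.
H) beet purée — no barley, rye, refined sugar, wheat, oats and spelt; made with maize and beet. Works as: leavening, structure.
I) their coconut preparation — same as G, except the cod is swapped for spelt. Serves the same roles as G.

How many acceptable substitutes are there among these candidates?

3

A: only avocado; none excluded — OK
B: has rye, so not kosher-for-Passover — reject
C: has corn syrup, so not corn-free — no
D: has wheat, so not kosher-for-Passover; has corn, so not corn-free (and 1 more) — no
E: has rolled oats, so not kosher-for-Passover — no
F: works as a structure, kosher-for-Passover, no corn — valid
G: nothing on the exclusion list — keep
H: has maize, so not corn-free — reject
I: has spelt, so not kosher-for-Passover — no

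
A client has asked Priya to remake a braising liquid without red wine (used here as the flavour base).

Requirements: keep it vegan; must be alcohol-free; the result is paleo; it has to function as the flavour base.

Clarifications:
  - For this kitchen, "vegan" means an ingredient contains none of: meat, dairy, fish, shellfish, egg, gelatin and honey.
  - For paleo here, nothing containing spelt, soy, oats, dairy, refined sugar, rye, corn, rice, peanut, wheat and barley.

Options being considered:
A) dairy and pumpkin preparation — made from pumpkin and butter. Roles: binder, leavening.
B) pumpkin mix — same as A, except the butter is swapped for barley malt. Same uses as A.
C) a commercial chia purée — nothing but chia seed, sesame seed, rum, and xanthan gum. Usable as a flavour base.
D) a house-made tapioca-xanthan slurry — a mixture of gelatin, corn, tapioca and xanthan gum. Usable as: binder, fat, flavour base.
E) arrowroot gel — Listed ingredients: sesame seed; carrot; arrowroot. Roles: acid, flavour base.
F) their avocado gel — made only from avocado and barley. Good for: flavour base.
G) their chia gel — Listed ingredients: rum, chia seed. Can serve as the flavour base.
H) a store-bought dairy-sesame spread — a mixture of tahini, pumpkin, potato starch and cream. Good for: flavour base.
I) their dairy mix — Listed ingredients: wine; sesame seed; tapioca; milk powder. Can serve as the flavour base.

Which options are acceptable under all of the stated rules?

E

A: not usable as a flavour base; has butter, so not vegan (and 1 more) — out
B: not usable as a flavour base; has barley malt, so not paleo — out
C: has rum, so not alcohol-free — no
D: has gelatin, so not vegan; has corn, so not paleo — no
E: only sesame seed, arrowroot, and carrot; none excluded — valid
F: has barley, so not paleo — no
G: has rum, so not alcohol-free — reject
H: has cream, so not vegan; has cream, so not paleo — no
I: has milk powder, so not vegan; has milk powder, so not paleo (and 1 more) — out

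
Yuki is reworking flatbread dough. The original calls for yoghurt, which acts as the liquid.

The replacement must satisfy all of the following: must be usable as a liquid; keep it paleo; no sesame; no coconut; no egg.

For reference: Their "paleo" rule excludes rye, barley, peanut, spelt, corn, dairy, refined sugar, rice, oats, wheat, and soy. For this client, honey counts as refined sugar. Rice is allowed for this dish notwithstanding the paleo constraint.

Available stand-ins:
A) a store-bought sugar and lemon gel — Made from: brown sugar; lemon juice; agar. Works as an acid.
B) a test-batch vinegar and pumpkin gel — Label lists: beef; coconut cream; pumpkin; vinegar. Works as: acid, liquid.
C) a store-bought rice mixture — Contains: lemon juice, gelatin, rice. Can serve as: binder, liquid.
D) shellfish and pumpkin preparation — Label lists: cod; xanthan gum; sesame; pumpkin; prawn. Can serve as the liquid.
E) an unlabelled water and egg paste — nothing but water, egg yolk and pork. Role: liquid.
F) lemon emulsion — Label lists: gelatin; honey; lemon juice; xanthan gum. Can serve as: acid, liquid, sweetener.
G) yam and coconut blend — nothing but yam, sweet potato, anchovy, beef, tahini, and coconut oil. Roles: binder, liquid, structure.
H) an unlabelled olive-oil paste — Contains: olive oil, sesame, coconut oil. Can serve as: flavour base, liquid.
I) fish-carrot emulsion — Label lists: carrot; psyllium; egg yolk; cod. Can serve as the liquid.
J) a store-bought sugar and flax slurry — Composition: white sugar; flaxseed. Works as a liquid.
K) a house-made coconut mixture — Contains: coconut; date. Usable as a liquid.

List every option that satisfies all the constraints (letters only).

C

A: not usable as a liquid; has brown sugar, so not paleo — out
B: has coconut cream, so not coconut-free — no
C: rice is permitted under the paleo carve-out; nothing else excluded — valid
D: has sesame, so not sesame-free — no
E: has egg yolk, so not egg-free — out
F: has honey, so not paleo — no
G: has coconut oil, so not coconut-free; has tahini, so not sesame-free — no
H: has coconut oil, so not coconut-free; has sesame, so not sesame-free — reject
I: has egg yolk, so not egg-free — no
J: has white sugar, so not paleo — out
K: has coconut, so not coconut-free — out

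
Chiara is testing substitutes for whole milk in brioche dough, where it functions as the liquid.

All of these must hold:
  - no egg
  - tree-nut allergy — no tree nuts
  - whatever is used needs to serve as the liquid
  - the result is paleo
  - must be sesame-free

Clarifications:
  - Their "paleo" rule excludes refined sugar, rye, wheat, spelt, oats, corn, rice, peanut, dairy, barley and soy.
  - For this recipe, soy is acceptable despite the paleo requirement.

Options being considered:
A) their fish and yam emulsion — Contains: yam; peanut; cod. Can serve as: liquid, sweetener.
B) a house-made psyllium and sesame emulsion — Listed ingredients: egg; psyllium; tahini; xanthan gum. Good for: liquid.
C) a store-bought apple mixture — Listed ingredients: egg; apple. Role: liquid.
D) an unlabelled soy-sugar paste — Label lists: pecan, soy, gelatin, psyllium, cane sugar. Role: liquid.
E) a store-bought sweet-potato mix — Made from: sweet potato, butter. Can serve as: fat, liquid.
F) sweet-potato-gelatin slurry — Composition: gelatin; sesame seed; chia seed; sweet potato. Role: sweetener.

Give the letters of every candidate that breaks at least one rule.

A, B, C, D, E, F

A: has peanut, so not paleo — reject
B: has tahini, so not sesame-free; has egg, so not egg-free — out
C: has egg, so not egg-free — no
D: has cane sugar, so not paleo; has pecan, so not tree-nut-free — reject
E: has butter, so not paleo — no
F: not usable as a liquid; has sesame seed, so not sesame-free — out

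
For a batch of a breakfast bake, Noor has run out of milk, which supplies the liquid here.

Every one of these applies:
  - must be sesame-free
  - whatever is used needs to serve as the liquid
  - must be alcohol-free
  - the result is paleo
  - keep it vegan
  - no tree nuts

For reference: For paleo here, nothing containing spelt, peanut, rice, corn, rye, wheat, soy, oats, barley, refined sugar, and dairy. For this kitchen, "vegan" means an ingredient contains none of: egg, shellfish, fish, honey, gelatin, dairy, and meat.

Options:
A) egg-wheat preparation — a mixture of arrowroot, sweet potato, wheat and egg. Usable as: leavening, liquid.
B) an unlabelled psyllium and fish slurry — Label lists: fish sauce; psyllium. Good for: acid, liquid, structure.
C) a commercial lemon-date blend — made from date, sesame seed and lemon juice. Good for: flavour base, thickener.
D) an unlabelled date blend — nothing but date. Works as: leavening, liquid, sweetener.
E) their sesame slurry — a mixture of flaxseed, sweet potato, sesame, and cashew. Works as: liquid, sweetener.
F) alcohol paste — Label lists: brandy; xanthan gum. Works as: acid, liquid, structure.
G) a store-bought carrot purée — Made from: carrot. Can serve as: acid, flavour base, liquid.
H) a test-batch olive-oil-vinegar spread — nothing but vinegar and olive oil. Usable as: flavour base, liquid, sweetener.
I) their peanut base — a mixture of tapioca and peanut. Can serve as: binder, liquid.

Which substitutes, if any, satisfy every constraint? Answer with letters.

D, G, H

A: has wheat, so not paleo; has egg, so not vegan — out
B: has fish sauce, so not vegan — out
C: not usable as a liquid; has sesame seed, so not sesame-free — reject
D: all constraints satisfied — valid
E: has sesame, so not sesame-free; has cashew, so not tree-nut-free — no
F: has brandy, so not alcohol-free — out
G: only carrot; none excluded — OK
H: only vinegar and olive oil; none excluded — valid
I: has peanut, so not paleo — out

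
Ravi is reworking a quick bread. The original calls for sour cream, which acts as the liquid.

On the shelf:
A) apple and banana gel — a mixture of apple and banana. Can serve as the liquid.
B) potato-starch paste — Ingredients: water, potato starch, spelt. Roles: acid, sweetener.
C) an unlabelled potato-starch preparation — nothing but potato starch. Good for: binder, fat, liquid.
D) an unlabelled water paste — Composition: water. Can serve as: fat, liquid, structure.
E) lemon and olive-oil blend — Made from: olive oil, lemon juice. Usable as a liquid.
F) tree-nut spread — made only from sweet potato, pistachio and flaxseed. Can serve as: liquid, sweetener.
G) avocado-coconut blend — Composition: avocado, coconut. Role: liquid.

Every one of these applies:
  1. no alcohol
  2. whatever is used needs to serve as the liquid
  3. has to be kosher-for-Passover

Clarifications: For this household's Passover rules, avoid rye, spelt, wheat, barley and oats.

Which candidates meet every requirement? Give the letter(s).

A: all constraints satisfied — keep
B: not usable as a liquid; has spelt, so not kosher-for-Passover — no
C: nothing on the exclusion list — keep
D: works as a liquid, kosher-for-Passover, no alcohol — OK
E: no alcohol, kosher-for-Passover — OK
F: every rule checks out — valid
G: works as a liquid, kosher-for-Passover, no alcohol — OK

A, C, D, E, F, G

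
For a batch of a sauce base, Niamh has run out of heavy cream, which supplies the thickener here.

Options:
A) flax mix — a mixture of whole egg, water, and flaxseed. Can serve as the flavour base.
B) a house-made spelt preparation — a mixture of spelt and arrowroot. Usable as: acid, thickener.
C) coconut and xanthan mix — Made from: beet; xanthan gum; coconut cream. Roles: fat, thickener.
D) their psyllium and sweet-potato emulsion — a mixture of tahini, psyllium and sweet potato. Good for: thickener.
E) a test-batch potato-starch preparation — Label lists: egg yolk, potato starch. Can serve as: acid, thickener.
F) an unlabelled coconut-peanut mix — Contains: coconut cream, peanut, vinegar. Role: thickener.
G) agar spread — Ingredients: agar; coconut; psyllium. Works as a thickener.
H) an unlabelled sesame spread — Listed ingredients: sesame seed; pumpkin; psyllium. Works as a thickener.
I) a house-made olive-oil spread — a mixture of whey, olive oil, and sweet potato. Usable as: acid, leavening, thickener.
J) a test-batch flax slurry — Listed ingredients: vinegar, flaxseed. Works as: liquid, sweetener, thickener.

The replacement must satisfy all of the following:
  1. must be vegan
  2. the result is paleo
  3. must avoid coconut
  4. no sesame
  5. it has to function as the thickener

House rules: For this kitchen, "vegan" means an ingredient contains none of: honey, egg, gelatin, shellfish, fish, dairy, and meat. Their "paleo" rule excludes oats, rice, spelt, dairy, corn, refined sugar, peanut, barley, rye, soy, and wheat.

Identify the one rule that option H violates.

usable as a thickener: satisfied
vegan: satisfied
paleo: satisfied
coconut-free: satisfied
sesame-free: has sesame seed — fails

sesame-free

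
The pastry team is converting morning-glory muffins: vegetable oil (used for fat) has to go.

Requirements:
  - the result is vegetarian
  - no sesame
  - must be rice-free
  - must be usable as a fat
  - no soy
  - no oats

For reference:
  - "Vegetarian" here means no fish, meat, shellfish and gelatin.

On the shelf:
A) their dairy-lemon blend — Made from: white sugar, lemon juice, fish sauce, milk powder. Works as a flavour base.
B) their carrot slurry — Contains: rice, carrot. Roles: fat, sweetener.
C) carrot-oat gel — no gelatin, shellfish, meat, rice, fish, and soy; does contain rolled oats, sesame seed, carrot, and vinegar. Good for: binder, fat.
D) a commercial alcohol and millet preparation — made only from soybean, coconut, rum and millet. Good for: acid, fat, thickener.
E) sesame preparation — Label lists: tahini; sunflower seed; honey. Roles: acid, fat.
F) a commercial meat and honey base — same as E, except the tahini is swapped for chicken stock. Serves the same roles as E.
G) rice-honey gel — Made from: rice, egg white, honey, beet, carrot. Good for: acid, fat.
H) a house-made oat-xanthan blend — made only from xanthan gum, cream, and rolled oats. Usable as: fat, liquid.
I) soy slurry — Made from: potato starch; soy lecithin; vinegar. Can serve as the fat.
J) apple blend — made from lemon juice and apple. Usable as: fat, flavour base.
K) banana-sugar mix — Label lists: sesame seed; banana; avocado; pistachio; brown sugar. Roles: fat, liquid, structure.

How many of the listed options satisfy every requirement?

1

A: not usable as a fat; has fish sauce, so not vegetarian — out
B: has rice, so not rice-free — reject
C: has rolled oats, so not oat-free; has sesame seed, so not sesame-free — no
D: has soybean, so not soy-free — out
E: has tahini, so not sesame-free — no
F: has chicken stock, so not vegetarian — no
G: has rice, so not rice-free — no
H: has rolled oats, so not oat-free — out
I: has soy lecithin, so not soy-free — reject
J: all constraints satisfied — OK
K: has sesame seed, so not sesame-free — out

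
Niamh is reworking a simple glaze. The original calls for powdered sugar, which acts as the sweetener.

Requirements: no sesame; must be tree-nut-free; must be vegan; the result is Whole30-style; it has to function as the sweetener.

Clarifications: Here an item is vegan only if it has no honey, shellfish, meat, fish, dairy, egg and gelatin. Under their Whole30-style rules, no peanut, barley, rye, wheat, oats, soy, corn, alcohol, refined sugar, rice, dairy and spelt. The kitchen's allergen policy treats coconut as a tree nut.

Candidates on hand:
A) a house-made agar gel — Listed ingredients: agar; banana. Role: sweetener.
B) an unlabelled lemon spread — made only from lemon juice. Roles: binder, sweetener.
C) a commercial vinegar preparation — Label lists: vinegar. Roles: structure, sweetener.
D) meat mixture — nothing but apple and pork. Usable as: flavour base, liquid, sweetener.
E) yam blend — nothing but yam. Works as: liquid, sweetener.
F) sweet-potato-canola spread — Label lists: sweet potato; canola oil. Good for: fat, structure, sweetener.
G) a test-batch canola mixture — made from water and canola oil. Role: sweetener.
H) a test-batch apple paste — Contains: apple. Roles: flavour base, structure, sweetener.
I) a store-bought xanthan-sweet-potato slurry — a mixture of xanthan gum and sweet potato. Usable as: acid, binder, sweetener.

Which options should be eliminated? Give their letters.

D

A: all constraints satisfied — keep
B: tree-nut-free, Whole30-style — OK
C: only vinegar; none excluded — keep
D: has pork, so not vegan — reject
E: nothing on the exclusion list — valid
F: only sweet potato and canola oil; none excluded — keep
G: tree-nut-free, Whole30-style — keep
H: every rule checks out — keep
I: vegan, tree-nut-free — OK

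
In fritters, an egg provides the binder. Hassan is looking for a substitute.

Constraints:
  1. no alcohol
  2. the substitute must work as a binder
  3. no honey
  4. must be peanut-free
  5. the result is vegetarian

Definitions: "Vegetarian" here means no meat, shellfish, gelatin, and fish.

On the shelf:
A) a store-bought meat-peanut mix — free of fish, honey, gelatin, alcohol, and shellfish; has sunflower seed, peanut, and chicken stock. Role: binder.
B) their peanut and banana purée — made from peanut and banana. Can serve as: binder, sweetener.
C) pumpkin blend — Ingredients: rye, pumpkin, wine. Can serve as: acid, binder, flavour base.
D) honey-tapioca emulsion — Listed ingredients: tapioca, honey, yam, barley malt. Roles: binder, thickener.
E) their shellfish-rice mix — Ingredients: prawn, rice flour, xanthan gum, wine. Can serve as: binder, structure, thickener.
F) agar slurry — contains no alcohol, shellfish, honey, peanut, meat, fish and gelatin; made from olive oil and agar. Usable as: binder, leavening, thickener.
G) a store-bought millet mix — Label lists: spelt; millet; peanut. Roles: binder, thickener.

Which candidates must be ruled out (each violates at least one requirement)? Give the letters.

A: has chicken stock, so not vegetarian; has peanut, so not peanut-free — no
B: has peanut, so not peanut-free — out
C: has wine, so not alcohol-free — out
D: has honey, so not honey-free — no
E: has prawn, so not vegetarian; has wine, so not alcohol-free — no
F: works as a binder, no honey, no alcohol — OK
G: has peanut, so not peanut-free — reject

A, B, C, D, E, G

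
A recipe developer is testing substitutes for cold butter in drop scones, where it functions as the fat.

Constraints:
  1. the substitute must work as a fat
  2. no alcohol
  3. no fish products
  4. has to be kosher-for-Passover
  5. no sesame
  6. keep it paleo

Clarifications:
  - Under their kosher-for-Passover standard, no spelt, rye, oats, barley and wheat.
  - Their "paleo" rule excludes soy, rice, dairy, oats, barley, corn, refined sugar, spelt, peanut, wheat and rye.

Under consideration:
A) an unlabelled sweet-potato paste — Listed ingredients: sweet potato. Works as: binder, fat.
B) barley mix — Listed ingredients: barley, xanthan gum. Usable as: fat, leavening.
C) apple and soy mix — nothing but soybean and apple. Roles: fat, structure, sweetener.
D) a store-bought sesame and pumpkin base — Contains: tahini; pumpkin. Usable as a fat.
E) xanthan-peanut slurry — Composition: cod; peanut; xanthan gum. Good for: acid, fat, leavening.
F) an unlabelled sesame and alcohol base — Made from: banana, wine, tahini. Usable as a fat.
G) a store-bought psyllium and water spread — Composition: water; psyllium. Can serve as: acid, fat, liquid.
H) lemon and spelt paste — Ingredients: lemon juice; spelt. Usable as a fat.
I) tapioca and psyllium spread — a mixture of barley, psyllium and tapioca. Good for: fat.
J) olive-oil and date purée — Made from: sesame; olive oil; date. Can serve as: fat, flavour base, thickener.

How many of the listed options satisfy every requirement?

A: only sweet potato; none excluded — keep
B: has barley, so not kosher-for-Passover; has barley, so not paleo — reject
C: has soybean, so not paleo — reject
D: has tahini, so not sesame-free — no
E: has peanut, so not paleo; has cod, so not fish-free — reject
F: has tahini, so not sesame-free; has wine, so not alcohol-free — out
G: every rule checks out — valid
H: has spelt, so not kosher-for-Passover; has spelt, so not paleo — reject
I: has barley, so not kosher-for-Passover; has barley, so not paleo — out
J: has sesame, so not sesame-free — out

2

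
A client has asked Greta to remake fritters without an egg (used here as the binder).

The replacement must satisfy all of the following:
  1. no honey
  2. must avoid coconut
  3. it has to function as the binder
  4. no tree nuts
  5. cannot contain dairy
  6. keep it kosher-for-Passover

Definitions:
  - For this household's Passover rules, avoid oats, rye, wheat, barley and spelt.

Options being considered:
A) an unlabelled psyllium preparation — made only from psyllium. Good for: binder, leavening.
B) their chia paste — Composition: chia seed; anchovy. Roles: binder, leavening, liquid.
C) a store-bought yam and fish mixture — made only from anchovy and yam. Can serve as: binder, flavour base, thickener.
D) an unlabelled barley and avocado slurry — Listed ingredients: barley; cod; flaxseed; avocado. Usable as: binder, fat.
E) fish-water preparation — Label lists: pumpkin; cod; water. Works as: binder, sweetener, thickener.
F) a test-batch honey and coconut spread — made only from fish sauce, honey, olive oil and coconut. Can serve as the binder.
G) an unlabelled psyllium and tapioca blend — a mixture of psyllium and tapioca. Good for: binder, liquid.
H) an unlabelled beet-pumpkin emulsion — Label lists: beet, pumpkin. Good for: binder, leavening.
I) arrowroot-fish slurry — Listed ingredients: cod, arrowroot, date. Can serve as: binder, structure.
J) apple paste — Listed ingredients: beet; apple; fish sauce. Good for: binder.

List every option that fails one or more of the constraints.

A: nothing on the exclusion list — keep
B: only anchovy and chia seed; none excluded — valid
C: every rule checks out — OK
D: has barley, so not kosher-for-Passover — out
E: only cod, pumpkin and water; none excluded — keep
F: has coconut, so not coconut-free; has honey, so not honey-free — reject
G: nothing on the exclusion list — valid
H: all constraints satisfied — OK
I: no coconut, no dairy — OK
J: kosher-for-Passover, no honey — valid

D, F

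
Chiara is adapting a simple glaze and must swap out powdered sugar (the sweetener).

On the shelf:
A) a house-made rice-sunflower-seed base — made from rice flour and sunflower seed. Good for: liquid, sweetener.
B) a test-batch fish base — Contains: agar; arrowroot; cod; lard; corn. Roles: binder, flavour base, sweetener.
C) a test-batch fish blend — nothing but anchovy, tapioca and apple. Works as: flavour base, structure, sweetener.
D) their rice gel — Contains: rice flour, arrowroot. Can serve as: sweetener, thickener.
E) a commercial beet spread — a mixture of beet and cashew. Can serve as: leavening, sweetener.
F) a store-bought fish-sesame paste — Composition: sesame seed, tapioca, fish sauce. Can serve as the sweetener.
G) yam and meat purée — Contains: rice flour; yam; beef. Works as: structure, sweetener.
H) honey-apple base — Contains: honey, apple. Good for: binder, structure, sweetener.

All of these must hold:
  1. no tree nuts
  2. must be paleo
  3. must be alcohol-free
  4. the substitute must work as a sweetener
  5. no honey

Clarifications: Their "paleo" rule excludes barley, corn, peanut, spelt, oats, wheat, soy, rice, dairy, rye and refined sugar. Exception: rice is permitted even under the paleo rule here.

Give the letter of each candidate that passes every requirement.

A: rice is permitted under the paleo carve-out; nothing else excluded — OK
B: has corn, so not paleo — out
C: no tree nuts, no honey — OK
D: rice is permitted under the paleo carve-out; nothing else excluded — OK
E: has cashew, so not tree-nut-free — reject
F: only fish sauce, sesame seed and tapioca; none excluded — valid
G: rice is permitted under the paleo carve-out; nothing else excluded — OK
H: has honey, so not honey-free — reject

A, C, D, F, G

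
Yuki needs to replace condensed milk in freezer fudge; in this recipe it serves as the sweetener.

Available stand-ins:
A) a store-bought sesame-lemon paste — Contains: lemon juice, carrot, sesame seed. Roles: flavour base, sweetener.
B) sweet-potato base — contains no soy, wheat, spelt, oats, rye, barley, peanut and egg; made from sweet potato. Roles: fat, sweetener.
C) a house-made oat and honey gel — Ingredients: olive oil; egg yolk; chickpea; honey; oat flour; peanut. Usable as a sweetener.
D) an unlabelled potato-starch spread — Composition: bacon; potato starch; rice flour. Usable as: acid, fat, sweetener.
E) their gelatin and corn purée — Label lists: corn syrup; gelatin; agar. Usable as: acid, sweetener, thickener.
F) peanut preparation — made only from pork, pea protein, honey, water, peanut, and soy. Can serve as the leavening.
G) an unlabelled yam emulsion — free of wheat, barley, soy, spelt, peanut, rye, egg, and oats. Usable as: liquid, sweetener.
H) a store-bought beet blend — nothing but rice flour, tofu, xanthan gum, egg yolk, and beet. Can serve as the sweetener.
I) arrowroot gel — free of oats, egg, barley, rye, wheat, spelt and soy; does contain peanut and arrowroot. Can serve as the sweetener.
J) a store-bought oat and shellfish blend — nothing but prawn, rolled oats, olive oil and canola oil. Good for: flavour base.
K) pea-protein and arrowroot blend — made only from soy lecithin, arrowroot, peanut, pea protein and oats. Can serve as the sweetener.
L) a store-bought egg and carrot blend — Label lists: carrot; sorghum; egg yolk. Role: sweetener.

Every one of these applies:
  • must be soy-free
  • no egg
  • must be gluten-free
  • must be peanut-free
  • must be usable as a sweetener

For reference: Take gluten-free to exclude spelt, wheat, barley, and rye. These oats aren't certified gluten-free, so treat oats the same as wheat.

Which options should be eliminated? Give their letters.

A: only sesame seed, carrot and lemon juice; none excluded — keep
B: no egg, gluten-free — keep
C: has oat flour, so not gluten-free; has egg yolk, so not egg-free (and 1 more) — out
D: works as a sweetener, gluten-free, no soy — OK
E: no soy, no peanut — valid
F: not usable as a sweetener; has soy, so not soy-free (and 1 more) — no
G: nothing on the exclusion list — keep
H: has tofu, so not soy-free; has egg yolk, so not egg-free — no
I: has peanut, so not peanut-free — reject
J: not usable as a sweetener; has rolled oats, so not gluten-free — no
K: has oats, so not gluten-free; has soy lecithin, so not soy-free (and 1 more) — reject
L: has egg yolk, so not egg-free — reject

C, F, H, I, J, K, L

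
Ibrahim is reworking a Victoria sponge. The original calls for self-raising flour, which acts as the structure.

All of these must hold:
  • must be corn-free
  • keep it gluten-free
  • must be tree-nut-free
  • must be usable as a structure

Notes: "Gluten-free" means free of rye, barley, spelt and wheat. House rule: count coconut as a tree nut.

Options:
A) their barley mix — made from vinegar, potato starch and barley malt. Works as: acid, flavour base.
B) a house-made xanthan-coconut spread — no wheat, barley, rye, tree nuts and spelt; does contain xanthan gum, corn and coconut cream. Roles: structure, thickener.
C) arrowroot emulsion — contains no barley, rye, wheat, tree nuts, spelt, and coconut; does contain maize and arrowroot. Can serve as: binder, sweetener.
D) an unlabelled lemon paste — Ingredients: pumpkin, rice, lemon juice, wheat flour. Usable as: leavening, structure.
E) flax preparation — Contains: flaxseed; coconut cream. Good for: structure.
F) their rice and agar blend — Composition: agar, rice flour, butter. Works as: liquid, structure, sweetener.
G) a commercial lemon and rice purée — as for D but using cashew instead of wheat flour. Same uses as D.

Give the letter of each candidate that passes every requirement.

F

A: not usable as a structure; has barley malt, so not gluten-free — no
B: has coconut cream, so not tree-nut-free; has corn, so not corn-free — out
C: not usable as a structure; has maize, so not corn-free — no
D: has wheat flour, so not gluten-free — no
E: has coconut cream, so not tree-nut-free — out
F: all constraints satisfied — valid
G: has cashew, so not tree-nut-free — reject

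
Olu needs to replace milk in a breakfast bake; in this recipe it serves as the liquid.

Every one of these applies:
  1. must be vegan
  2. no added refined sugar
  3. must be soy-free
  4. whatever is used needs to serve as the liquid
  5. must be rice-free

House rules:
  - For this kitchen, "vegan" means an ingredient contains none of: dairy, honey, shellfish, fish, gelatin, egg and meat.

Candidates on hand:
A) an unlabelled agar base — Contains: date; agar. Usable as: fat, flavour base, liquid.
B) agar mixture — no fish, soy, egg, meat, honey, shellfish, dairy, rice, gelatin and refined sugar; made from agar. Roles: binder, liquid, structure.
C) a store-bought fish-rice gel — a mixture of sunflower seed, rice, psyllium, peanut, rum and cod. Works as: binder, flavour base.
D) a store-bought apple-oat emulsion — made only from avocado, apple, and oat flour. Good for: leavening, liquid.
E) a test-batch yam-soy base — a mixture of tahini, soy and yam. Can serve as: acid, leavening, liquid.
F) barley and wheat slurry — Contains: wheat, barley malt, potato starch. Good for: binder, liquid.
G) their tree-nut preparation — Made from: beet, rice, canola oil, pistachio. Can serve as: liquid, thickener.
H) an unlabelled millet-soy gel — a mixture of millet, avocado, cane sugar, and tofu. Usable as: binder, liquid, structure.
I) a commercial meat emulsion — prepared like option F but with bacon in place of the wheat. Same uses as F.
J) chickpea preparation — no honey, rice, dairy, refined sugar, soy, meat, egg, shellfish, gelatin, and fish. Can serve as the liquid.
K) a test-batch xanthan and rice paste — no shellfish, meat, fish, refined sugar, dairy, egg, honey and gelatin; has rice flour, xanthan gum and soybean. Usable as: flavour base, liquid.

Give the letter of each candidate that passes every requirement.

A, B, D, F, J

A: no soy, no rice — valid
B: all constraints satisfied — valid
C: not usable as a liquid; has cod, so not vegan (and 1 more) — out
D: no refined sugar, no rice — OK
E: has soy, so not soy-free — out
F: works as a liquid, no rice, no soy — keep
G: has rice, so not rice-free — no
H: has tofu, so not soy-free; has cane sugar, so not no-added-sugar — out
I: has bacon, so not vegan — reject
J: all constraints satisfied — keep
K: has soybean, so not soy-free; has rice flour, so not rice-free — out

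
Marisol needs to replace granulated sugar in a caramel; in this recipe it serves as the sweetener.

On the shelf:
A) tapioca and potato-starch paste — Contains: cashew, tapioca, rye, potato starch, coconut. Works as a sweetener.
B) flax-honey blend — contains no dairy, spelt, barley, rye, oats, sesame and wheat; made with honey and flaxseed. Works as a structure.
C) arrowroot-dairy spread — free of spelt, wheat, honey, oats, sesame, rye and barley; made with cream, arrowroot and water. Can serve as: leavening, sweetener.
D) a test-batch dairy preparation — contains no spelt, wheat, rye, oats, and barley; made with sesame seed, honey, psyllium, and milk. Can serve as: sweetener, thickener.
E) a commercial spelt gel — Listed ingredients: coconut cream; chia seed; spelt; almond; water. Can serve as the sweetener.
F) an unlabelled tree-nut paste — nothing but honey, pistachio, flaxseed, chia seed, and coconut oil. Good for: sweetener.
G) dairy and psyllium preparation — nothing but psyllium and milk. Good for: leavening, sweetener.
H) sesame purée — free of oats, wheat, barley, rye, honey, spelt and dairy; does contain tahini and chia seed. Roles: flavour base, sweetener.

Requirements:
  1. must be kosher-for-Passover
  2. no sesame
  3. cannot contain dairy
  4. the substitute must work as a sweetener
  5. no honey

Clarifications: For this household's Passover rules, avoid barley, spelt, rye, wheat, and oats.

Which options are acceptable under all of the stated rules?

none

A: has rye, so not kosher-for-Passover — no
B: not usable as a sweetener; has honey, so not honey-free — out
C: has cream, so not dairy-free — no
D: has honey, so not honey-free; has milk, so not dairy-free (and 1 more) — no
E: has spelt, so not kosher-for-Passover — out
F: has honey, so not honey-free — reject
G: has milk, so not dairy-free — reject
H: has tahini, so not sesame-free — reject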